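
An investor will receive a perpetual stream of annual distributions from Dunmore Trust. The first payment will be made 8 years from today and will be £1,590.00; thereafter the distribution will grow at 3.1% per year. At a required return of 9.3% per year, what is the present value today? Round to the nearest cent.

£13761.45

Value at end of year 7: C₁ / (r − g) = £1,590.00 / (0.093 − 0.031) = £25,645.1613
Discount to today: PV = £25,645.1613 / (1 + 0.093)^7 = £25,645.1613 / 1.863550 = £13,761.45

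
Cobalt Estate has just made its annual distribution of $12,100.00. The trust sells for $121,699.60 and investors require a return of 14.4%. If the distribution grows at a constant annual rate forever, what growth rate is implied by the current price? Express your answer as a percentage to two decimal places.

4.05%

P = D₀(1+g)/(r−g) ⇒ P(r−g) = D₀(1+g) ⇒ g(P+D₀) = P·r − D₀
g = (P·r − D₀)/(P + D₀) = ($121,699.60×0.144 − $12,100.00) / ($121,699.60 + $12,100.00) = 0.040544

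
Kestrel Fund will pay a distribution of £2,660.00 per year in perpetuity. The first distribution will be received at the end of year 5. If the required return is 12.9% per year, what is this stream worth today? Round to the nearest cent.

Value at end of year 4: C / r = £2,660.00 / 0.129 = £20,620.1550
Discount to today: PV = £20,620.1550 / (1 + 0.129)^4 = £20,620.1550 / 1.624710 = £12,691.59

£12691.59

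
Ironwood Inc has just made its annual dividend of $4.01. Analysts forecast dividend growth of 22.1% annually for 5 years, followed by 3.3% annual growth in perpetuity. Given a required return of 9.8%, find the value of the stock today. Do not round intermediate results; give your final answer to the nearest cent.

$136.25

D_1 = 4.89621
D_2 = 5.97827
D_3 = 7.29947
D_4 = 8.91265
D_5 = 10.88235
Terminal value at year 5: TV = D_5×(1+g_2)/(r−g_2) = 11.24147/0.065 = 172.94566
P_0 = D_1/(1+r)^1 + D_2/(1+r)^2 + D_3/(1+r)^3 + D_4/(1+r)^4 + D_5/(1+r)^5 + TV/(1+r)^5
    = 4.45921 + 4.95874 + 5.51422 + 6.13194 + 6.81885 + 108.36723 = 136.25018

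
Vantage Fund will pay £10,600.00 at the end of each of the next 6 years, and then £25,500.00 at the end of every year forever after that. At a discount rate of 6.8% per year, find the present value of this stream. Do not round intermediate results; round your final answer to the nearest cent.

PV of 6-year annuity: £10,600.00 × [1 − (1+0.068)^−6] / 0.068 = 50838.79185
Perpetuity value at year 6: £25,500.00 / 0.068 = 375000.00000
PV of perpetuity: 375000.00000 / (1+0.068)^6 = 252699.13282
Total PV = 50838.79185 + 252699.13282 = 303537.92467

£303537.92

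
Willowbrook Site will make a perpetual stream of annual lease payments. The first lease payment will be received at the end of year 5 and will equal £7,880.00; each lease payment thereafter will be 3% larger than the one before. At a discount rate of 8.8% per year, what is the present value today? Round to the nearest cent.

£96957.78

Value at end of year 4: C₁ / (r − g) = £7,880.00 / (0.088 − 0.03) = £135,862.0690
Discount to today: PV = £135,862.0690 / (1 + 0.088)^4 = £135,862.0690 / 1.401250 = £96,957.78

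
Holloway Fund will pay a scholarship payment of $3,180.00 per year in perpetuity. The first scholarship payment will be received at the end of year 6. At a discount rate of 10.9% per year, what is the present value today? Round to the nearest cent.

Value at end of year 5: C / r = $3,180.00 / 0.109 = $29,174.3119
Discount to today: PV = $29,174.3119 / (1 + 0.109)^5 = $29,174.3119 / 1.677481 = $17,391.73

$17391.73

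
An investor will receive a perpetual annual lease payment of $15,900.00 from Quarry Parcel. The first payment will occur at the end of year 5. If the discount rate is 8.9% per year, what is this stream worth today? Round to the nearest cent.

Value at end of year 4: C / r = $15,900.00 / 0.089 = $178,651.6854
Discount to today: PV = $178,651.6854 / (1 + 0.089)^4 = $178,651.6854 / 1.406409 = $127,026.87

$127026.87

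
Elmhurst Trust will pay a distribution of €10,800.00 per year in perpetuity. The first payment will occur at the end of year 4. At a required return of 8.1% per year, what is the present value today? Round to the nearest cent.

€105550.83

Value at end of year 3: C / r = €10,800.00 / 0.081 = €133,333.3333
Discount to today: PV = €133,333.3333 / (1 + 0.081)^3 = €133,333.3333 / 1.263214 = €105,550.83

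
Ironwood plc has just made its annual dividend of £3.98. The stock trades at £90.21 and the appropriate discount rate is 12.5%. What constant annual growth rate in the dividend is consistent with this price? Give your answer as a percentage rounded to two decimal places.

7.75%

P = D₀(1+g)/(r−g) ⇒ P(r−g) = D₀(1+g) ⇒ g(P+D₀) = P·r − D₀
g = (P·r − D₀)/(P + D₀) = (£90.21×0.125 − £3.98) / (£90.21 + £3.98) = 0.077463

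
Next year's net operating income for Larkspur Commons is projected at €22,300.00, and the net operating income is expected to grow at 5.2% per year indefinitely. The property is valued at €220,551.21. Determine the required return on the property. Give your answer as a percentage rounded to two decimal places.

P = D₁/(r − g) ⇒ r = D₁/P + g = €22,300.0000/€220,551.21 + 0.052 = 0.101110 + 0.052 = 0.153110

15.31%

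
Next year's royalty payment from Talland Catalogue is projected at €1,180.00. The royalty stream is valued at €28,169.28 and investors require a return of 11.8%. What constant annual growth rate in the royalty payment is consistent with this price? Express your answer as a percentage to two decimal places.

P = D₁/(r−g) ⇒ g = r − D₁/P = 0.118 − €1,180.00/€28,169.28 = 0.076110

7.61%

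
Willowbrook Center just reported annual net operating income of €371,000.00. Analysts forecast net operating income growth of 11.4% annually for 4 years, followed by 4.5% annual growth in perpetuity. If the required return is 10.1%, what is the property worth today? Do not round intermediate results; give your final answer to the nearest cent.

D_1 = 413294.00000
D_2 = 460409.51600
D_3 = 512896.20082
D_4 = 571366.36772
Terminal value at year 4: TV = D_4×(1+g_2)/(r−g_2) = 597077.85427/0.056 = 10662104.54045
P_0 = D_1/(1+r)^1 + D_2/(1+r)^2 + D_3/(1+r)^3 + D_4/(1+r)^4 + TV/(1+r)^4
    = 375380.56312 + 379812.84952 + 384297.46990 + 388835.04221 + 7255939.62695 = 8784265.55171

€8784265.55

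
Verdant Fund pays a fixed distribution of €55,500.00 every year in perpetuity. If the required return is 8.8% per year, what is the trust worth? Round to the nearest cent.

€630681.82

Level perpetuity: PV = C / r = €55,500.00 / 0.088 = €630,681.82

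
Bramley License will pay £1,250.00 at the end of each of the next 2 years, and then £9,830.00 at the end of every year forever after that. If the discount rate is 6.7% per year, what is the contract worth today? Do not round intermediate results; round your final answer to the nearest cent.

PV of 2-year annuity: £1,250.00 × [1 − (1+0.067)^−2] / 0.067 = 2269.45539
Perpetuity value at year 2: £9,830.00 / 0.067 = 146716.41791
PV of perpetuity: 146716.41791 / (1+0.067)^2 = 128869.42071
Total PV = 2269.45539 + 128869.42071 = 131138.87610

£131138.88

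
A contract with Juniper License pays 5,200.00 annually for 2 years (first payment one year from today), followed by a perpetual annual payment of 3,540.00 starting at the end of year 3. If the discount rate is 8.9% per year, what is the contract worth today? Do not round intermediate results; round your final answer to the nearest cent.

42699.37

PV of 2-year annuity: 5,200.00 × [1 − (1+0.089)^−2] / 0.089 = 9159.80069
Perpetuity value at year 2: 3,540.00 / 0.089 = 39775.28090
PV of perpetuity: 39775.28090 / (1+0.089)^2 = 33539.57043
Total PV = 9159.80069 + 33539.57043 = 42699.37112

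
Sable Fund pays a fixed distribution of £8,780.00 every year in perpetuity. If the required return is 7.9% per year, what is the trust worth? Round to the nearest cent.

£111139.24

Level perpetuity: PV = C / r = £8,780.00 / 0.079 = £111,139.24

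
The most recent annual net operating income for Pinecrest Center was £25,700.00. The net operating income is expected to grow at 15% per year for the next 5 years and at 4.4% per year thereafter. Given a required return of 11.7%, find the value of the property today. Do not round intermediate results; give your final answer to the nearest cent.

D_1 = 29555.00000
D_2 = 33988.25000
D_3 = 39086.48750
D_4 = 44949.46062
D_5 = 51691.87972
Terminal value at year 5: TV = D_5×(1+g_2)/(r−g_2) = 53966.32243/0.073 = 739264.69077
P_0 = D_1/(1+r)^1 + D_2/(1+r)^2 + D_3/(1+r)^3 + D_4/(1+r)^4 + D_5/(1+r)^5 + TV/(1+r)^5
    = 26459.26589 + 27240.96309 + 28045.75430 + 28874.32180 + 29727.36801 + 425142.08497 = 565489.75807

£565489.76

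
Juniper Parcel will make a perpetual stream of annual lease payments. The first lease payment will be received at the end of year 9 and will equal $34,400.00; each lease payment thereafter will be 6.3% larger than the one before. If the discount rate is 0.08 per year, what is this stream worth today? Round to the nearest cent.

$1093249.98

Value at end of year 8: C₁ / (r − g) = $34,400.00 / (0.08 − 0.063) = $2,023,529.4118
Discount to today: PV = $2,023,529.4118 / (1 + 0.08)^8 = $2,023,529.4118 / 1.850930 = $1,093,249.98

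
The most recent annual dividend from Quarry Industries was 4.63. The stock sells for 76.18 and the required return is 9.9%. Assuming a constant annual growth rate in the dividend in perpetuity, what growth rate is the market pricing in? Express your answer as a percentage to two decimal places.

3.60%

P = D₀(1+g)/(r−g) ⇒ P(r−g) = D₀(1+g) ⇒ g(P+D₀) = P·r − D₀
g = (P·r − D₀)/(P + D₀) = (76.18×0.099 − 4.63) / (76.18 + 4.63) = 0.036033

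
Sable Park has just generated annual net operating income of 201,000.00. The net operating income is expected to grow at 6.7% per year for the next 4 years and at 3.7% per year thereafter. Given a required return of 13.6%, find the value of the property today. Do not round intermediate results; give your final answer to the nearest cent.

2327748.30

D_1 = 214467.00000
D_2 = 228836.28900
D_3 = 244168.32036
D_4 = 260527.59783
Terminal value at year 4: TV = D_4×(1+g_2)/(r−g_2) = 270167.11895/0.099 = 2728960.79744
P_0 = D_1/(1+r)^1 + D_2/(1+r)^2 + D_3/(1+r)^3 + D_4/(1+r)^4 + TV/(1+r)^4
    = 188791.37324 + 177324.29159 + 166553.71402 + 156437.33526 + 1638641.58251 = 2327748.29662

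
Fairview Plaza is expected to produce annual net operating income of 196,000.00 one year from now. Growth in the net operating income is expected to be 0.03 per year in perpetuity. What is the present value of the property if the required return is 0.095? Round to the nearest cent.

3015384.62

Growing perpetuity: P = D₁ / (r − g) = 196,000.0000 / (0.095 − 0.03) = 3,015,384.62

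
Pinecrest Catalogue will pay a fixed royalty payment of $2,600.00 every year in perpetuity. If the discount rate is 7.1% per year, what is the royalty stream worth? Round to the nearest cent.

$36619.72

Level perpetuity: PV = C / r = $2,600.00 / 0.071 = $36,619.72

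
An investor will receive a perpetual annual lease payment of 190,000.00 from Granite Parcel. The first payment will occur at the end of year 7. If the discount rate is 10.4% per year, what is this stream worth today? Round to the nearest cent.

1009034.05

Value at end of year 6: C / r = 190,000.00 / 0.104 = 1,826,923.0769
Discount to today: PV = 1,826,923.0769 / (1 + 0.104)^6 = 1,826,923.0769 / 1.810566 = 1,009,034.05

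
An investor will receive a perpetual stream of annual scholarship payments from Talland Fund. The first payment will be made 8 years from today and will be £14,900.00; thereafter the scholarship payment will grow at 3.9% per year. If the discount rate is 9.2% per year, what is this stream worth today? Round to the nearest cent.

£151828.02

Value at end of year 7: C₁ / (r − g) = £14,900.00 / (0.092 − 0.039) = £281,132.0755
Discount to today: PV = £281,132.0755 / (1 + 0.092)^7 = £281,132.0755 / 1.851648 = £151,828.02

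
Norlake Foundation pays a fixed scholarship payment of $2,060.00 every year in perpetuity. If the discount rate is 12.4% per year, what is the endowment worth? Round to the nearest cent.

Level perpetuity: PV = C / r = $2,060.00 / 0.124 = $16,612.90

$16612.90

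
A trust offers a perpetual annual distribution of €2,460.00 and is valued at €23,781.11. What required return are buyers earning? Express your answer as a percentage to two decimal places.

10.34%

P = C/r ⇒ r = C/P = €2,460.00/€23,781.11 = 0.103443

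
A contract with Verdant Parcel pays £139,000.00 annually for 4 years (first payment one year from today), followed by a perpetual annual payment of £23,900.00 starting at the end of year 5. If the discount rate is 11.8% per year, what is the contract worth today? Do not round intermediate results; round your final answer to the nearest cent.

£553619.00

PV of 4-year annuity: £139,000.00 × [1 − (1+0.118)^−4] / 0.118 = 423976.11421
Perpetuity value at year 4: £23,900.00 / 0.118 = 202542.37288
PV of perpetuity: 202542.37288 / (1+0.118)^4 = 129642.88274
Total PV = 423976.11421 + 129642.88274 = 553618.99695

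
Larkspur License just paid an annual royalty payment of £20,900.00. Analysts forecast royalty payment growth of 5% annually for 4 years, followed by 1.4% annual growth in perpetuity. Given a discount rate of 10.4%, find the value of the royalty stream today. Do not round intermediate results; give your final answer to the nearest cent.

D_1 = 21945.00000
D_2 = 23042.25000
D_3 = 24194.36250
D_4 = 25404.08062
Terminal value at year 4: TV = D_4×(1+g_2)/(r−g_2) = 25759.73775/0.09 = 286219.30838
P_0 = D_1/(1+r)^1 + D_2/(1+r)^2 + D_3/(1+r)^3 + D_4/(1+r)^4 + TV/(1+r)^4
    = 19877.71739 + 18905.43774 + 17980.71524 + 17101.22373 + 192673.78738 = 266538.88148

£266538.88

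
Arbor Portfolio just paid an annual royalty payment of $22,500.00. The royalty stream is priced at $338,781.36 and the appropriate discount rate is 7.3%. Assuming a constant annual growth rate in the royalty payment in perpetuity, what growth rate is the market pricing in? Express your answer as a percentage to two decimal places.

0.62%

P = D₀(1+g)/(r−g) ⇒ P(r−g) = D₀(1+g) ⇒ g(P+D₀) = P·r − D₀
g = (P·r − D₀)/(P + D₀) = ($338,781.36×0.073 − $22,500.00) / ($338,781.36 + $22,500.00) = 0.006175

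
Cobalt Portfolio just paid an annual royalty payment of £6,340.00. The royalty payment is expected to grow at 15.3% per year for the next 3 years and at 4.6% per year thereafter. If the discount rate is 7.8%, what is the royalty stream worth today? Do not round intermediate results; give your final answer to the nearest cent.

D_1 = 7310.02000
D_2 = 8428.45306
D_3 = 9718.00638
Terminal value at year 3: TV = D_3×(1+g_2)/(r−g_2) = 10165.03467/0.032 = 317657.33349
P_0 = D_1/(1+r)^1 + D_2/(1+r)^2 + D_3/(1+r)^3 + TV/(1+r)^3
    = 6781.09462 + 7252.87764 + 7757.48416 + 253572.76333 = 275364.21974

£275364.22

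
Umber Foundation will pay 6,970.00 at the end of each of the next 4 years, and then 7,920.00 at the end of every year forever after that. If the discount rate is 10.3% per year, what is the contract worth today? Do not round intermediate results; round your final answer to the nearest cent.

73901.28

PV of 4-year annuity: 6,970.00 × [1 − (1+0.103)^−4] / 0.103 = 21951.24178
Perpetuity value at year 4: 7,920.00 / 0.103 = 76893.20388
PV of perpetuity: 76893.20388 / (1+0.103)^4 = 51950.04249
Total PV = 21951.24178 + 51950.04249 = 73901.28427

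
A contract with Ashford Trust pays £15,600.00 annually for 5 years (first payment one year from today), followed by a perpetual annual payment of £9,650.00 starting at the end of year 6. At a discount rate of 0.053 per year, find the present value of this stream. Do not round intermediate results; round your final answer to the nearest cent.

PV of 5-year annuity: £15,600.00 × [1 − (1+0.053)^−5] / 0.053 = 66983.38551
Perpetuity value at year 5: £9,650.00 / 0.053 = 182075.47170
PV of perpetuity: 182075.47170 / (1+0.053)^5 = 140640.23643
Total PV = 66983.38551 + 140640.23643 = 207623.62194

£207623.62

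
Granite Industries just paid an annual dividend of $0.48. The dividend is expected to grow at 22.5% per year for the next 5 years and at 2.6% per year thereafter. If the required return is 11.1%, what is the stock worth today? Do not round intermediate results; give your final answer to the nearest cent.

$12.69

D_1 = 0.58800
D_2 = 0.72030
D_3 = 0.88237
D_4 = 1.08090
D_5 = 1.32410
Terminal value at year 5: TV = D_5×(1+g_2)/(r−g_2) = 1.35853/0.085 = 15.98270
P_0 = D_1/(1+r)^1 + D_2/(1+r)^2 + D_3/(1+r)^3 + D_4/(1+r)^4 + D_5/(1+r)^5 + TV/(1+r)^5
    = 0.52925 + 0.58356 + 0.64344 + 0.70946 + 0.78226 + 9.44234 = 12.69032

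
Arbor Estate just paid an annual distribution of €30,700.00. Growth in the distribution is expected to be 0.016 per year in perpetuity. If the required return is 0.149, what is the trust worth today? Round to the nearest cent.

D₁ = D₀ × (1 + g) = €30,700.00 × 1.016 = €31,191.2000
Growing perpetuity: P = D₁ / (r − g) = €31,191.2000 / (0.149 − 0.016) = €234,520.30

€234520.30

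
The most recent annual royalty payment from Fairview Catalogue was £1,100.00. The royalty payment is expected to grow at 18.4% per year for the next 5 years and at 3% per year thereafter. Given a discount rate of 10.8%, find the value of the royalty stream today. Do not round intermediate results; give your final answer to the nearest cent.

D_1 = 1302.40000
D_2 = 1542.04160
D_3 = 1825.77725
D_4 = 2161.72027
D_5 = 2559.47680
Terminal value at year 5: TV = D_5×(1+g_2)/(r−g_2) = 2636.26110/0.078 = 33798.21927
P_0 = D_1/(1+r)^1 + D_2/(1+r)^2 + D_3/(1+r)^3 + D_4/(1+r)^4 + D_5/(1+r)^5 + TV/(1+r)^5
    = 1175.45126 + 1256.07788 + 1342.23485 + 1434.30150 + 1532.68319 + 20239.27806 = 26980.02676

£26980.03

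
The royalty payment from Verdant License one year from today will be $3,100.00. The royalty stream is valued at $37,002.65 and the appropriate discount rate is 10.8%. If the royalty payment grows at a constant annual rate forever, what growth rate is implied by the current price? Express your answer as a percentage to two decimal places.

2.42%

P = D₁/(r−g) ⇒ g = r − D₁/P = 0.108 − $3,100.00/$37,002.65 = 0.024222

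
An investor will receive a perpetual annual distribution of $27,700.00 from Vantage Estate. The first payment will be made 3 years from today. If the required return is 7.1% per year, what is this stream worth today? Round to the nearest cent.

Value at end of year 2: C / r = $27,700.00 / 0.071 = $390,140.8451
Discount to today: PV = $390,140.8451 / (1 + 0.071)^2 = $390,140.8451 / 1.147041 = $340,128.07

$340128.07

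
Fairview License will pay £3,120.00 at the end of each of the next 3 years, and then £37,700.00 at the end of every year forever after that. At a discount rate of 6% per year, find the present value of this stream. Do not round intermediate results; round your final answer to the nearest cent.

PV of 3-year annuity: £3,120.00 × [1 − (1+0.06)^−3] / 0.06 = 8339.79728
Perpetuity value at year 3: £37,700.00 / 0.06 = 628333.33333
PV of perpetuity: 628333.33333 / (1+0.06)^3 = 527560.78284
Total PV = 8339.79728 + 527560.78284 = 535900.58012

£535900.58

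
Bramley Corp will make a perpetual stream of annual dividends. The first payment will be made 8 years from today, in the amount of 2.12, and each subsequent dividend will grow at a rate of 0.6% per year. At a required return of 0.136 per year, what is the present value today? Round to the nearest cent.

6.68

Value at end of year 7: C₁ / (r − g) = 2.12 / (0.136 − 0.006) = 16.3077
Discount to today: PV = 16.3077 / (1 + 0.136)^7 = 16.3077 / 2.441453 = 6.68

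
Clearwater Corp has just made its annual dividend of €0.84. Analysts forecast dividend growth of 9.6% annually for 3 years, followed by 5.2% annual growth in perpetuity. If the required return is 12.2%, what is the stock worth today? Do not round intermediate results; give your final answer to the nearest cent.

D_1 = 0.92064
D_2 = 1.00902
D_3 = 1.10589
Terminal value at year 3: TV = D_3×(1+g_2)/(r−g_2) = 1.16339/0.07 = 16.61991
P_0 = D_1/(1+r)^1 + D_2/(1+r)^2 + D_3/(1+r)^3 + TV/(1+r)^3
    = 0.82053 + 0.80152 + 0.78295 + 11.76658 = 14.17158

€14.17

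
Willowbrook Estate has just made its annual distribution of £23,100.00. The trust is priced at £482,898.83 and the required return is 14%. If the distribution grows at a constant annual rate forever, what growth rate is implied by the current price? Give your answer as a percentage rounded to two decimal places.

8.80%

P = D₀(1+g)/(r−g) ⇒ P(r−g) = D₀(1+g) ⇒ g(P+D₀) = P·r − D₀
g = (P·r − D₀)/(P + D₀) = (£482,898.83×0.14 − £23,100.00) / (£482,898.83 + £23,100.00) = 0.087956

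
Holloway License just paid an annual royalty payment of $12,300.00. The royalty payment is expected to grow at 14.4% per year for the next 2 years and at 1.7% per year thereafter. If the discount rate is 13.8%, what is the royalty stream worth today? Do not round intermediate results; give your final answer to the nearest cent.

D_1 = 14071.20000
D_2 = 16097.45280
Terminal value at year 2: TV = D_2×(1+g_2)/(r−g_2) = 16371.10950/0.121 = 135298.42560
P_0 = D_1/(1+r)^1 + D_2/(1+r)^2 + TV/(1+r)^2
    = 12364.85062 + 12430.04315 + 104473.99903 = 129268.89279

$129268.89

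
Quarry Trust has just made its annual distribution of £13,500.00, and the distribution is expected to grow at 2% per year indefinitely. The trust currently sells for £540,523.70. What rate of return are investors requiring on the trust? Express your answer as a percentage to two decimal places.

D₁ = £13,500.00 × 1.02 = £13,770.0000
P = D₁/(r − g) ⇒ r = D₁/P + g = £13,770.0000/£540,523.70 + 0.02 = 0.025475 + 0.02 = 0.045475

4.55%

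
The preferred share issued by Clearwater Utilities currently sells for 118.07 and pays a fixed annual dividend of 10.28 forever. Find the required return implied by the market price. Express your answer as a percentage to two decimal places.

P = C/r ⇒ r = C/P = 10.28/118.07 = 0.087067

8.71%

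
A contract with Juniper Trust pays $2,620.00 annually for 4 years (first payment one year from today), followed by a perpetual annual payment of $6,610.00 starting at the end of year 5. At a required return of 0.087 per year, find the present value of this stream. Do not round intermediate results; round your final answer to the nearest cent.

PV of 4-year annuity: $2,620.00 × [1 − (1+0.087)^−4] / 0.087 = 8544.26123
Perpetuity value at year 4: $6,610.00 / 0.087 = 75977.01149
PV of perpetuity: 75977.01149 / (1+0.087)^4 = 54420.68832
Total PV = 8544.26123 + 54420.68832 = 62964.94955

$62964.95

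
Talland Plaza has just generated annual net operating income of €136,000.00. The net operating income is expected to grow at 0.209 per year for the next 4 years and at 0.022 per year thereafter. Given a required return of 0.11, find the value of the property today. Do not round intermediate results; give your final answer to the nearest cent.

D_1 = 164424.00000
D_2 = 198788.61600
D_3 = 240335.43674
D_4 = 290565.54302
Terminal value at year 4: TV = D_4×(1+g_2)/(r−g_2) = 296957.98497/0.088 = 3374522.55648
P_0 = D_1/(1+r)^1 + D_2/(1+r)^2 + D_3/(1+r)^3 + D_4/(1+r)^4 + TV/(1+r)^4
    = 148129.72973 + 161341.30022 + 175731.19997 + 191404.52321 + 2222902.53090 = 2899509.28403

€2899509.28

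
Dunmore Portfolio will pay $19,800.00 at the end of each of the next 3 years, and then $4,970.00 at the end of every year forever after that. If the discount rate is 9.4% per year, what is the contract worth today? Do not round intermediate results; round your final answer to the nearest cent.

$90145.43

PV of 3-year annuity: $19,800.00 × [1 − (1+0.094)^−3] / 0.094 = 49764.47925
Perpetuity value at year 3: $4,970.00 / 0.094 = 52872.34043
PV of perpetuity: 52872.34043 / (1+0.094)^3 = 40380.95346
Total PV = 49764.47925 + 40380.95346 = 90145.43272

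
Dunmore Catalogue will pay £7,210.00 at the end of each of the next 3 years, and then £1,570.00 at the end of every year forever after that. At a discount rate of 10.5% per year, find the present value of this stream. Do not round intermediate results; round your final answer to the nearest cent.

£28855.68

PV of 3-year annuity: £7,210.00 × [1 − (1+0.105)^−3] / 0.105 = 17773.54016
Perpetuity value at year 3: £1,570.00 / 0.105 = 14952.38095
PV of perpetuity: 14952.38095 / (1+0.105)^3 = 11082.13712
Total PV = 17773.54016 + 11082.13712 = 28855.67728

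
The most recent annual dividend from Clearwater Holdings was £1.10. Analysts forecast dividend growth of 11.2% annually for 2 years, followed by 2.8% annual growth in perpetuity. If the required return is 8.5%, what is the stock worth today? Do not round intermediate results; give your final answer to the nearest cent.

£23.12

D_1 = 1.22320
D_2 = 1.36020
Terminal value at year 2: TV = D_2×(1+g_2)/(r−g_2) = 1.39828/0.057 = 24.53130
P_0 = D_1/(1+r)^1 + D_2/(1+r)^2 + TV/(1+r)^2
    = 1.12737 + 1.15543 + 20.83824 = 23.12104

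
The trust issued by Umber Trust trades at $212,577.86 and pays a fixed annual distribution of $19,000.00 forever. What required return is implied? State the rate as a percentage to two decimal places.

8.94%

P = C/r ⇒ r = C/P = $19,000.00/$212,577.86 = 0.089379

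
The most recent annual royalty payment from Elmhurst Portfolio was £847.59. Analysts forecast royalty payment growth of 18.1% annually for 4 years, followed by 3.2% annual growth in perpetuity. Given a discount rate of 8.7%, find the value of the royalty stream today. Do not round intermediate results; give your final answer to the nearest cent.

£26350.24

D_1 = 1001.00379
D_2 = 1182.18548
D_3 = 1396.16105
D_4 = 1648.86620
Terminal value at year 4: TV = D_4×(1+g_2)/(r−g_2) = 1701.62991/0.055 = 30938.72573
P_0 = D_1/(1+r)^1 + D_2/(1+r)^2 + D_3/(1+r)^3 + D_4/(1+r)^4 + TV/(1+r)^4
    = 920.88665 + 1000.52174 + 1087.04340 + 1181.04716 + 22160.73937 = 26350.23833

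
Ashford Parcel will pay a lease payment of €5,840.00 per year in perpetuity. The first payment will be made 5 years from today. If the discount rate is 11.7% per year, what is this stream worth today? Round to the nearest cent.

Value at end of year 4: C / r = €5,840.00 / 0.117 = €49,914.5299
Discount to today: PV = €49,914.5299 / (1 + 0.117)^4 = €49,914.5299 / 1.556728 = €32,063.75

€32063.75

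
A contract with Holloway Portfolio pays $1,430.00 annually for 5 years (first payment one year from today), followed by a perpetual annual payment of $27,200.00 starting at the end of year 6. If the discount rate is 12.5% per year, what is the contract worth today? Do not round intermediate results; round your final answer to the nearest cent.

$125844.15

PV of 5-year annuity: $1,430.00 × [1 − (1+0.125)^−5] / 0.125 = 5091.61273
Perpetuity value at year 5: $27,200.00 / 0.125 = 217600.00000
PV of perpetuity: 217600.00000 / (1+0.125)^5 = 120752.54111
Total PV = 5091.61273 + 120752.54111 = 125844.15384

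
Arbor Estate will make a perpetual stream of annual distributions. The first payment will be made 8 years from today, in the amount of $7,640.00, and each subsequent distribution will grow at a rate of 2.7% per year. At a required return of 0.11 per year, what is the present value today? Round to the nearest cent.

$44335.79

Value at end of year 7: C₁ / (r − g) = $7,640.00 / (0.11 − 0.027) = $92,048.1928
Discount to today: PV = $92,048.1928 / (1 + 0.11)^7 = $92,048.1928 / 2.076160 = $44,335.79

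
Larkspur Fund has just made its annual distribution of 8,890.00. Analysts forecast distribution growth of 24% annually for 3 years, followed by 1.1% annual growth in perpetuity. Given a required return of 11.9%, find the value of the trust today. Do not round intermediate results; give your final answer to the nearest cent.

D_1 = 11023.60000
D_2 = 13669.26400
D_3 = 16949.88736
Terminal value at year 3: TV = D_3×(1+g_2)/(r−g_2) = 17136.33612/0.108 = 158669.77890
P_0 = D_1/(1+r)^1 + D_2/(1+r)^2 + D_3/(1+r)^3 + TV/(1+r)^3
    = 9851.29580 + 10916.53869 + 12096.96870 + 113241.06809 = 146105.87127

146105.87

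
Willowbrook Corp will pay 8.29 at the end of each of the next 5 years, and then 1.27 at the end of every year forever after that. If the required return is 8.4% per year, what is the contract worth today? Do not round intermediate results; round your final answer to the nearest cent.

42.85

PV of 5-year annuity: 8.29 × [1 − (1+0.084)^−5] / 0.084 = 32.75353
Perpetuity value at year 5: 1.27 / 0.084 = 15.11905
PV of perpetuity: 15.11905 / (1+0.084)^5 = 10.10132
Total PV = 32.75353 + 10.10132 = 42.85485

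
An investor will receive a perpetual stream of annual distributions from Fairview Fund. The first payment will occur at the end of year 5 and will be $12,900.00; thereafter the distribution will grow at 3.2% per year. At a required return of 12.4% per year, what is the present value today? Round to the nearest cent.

$87848.96

Value at end of year 4: C₁ / (r − g) = $12,900.00 / (0.124 − 0.032) = $140,217.3913
Discount to today: PV = $140,217.3913 / (1 + 0.124)^4 = $140,217.3913 / 1.596119 = $87,848.96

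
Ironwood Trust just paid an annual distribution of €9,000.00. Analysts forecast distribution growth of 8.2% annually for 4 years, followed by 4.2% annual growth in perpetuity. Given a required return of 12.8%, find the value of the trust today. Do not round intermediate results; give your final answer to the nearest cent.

€124794.01

D_1 = 9738.00000
D_2 = 10536.51600
D_3 = 11400.51031
D_4 = 12335.35216
Terminal value at year 4: TV = D_4×(1+g_2)/(r−g_2) = 12853.43695/0.086 = 149458.56917
P_0 = D_1/(1+r)^1 + D_2/(1+r)^2 + D_3/(1+r)^3 + D_4/(1+r)^4 + TV/(1+r)^4
    = 8632.97872 + 8280.92463 + 7943.22735 + 7619.30141 + 92317.58217 = 124794.01428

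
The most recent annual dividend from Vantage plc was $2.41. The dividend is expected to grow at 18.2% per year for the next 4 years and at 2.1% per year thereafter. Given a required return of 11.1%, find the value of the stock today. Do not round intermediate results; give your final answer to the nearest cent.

$46.31

D_1 = 2.84862
D_2 = 3.36707
D_3 = 3.97988
D_4 = 4.70421
Terminal value at year 4: TV = D_4×(1+g_2)/(r−g_2) = 4.80300/0.09 = 53.36668
P_0 = D_1/(1+r)^1 + D_2/(1+r)^2 + D_3/(1+r)^3 + D_4/(1+r)^4 + TV/(1+r)^4
    = 2.56401 + 2.72787 + 2.90220 + 3.08767 + 35.02789 = 46.30964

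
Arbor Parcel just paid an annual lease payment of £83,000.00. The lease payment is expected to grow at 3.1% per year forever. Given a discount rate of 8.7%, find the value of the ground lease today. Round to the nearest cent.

D₁ = D₀ × (1 + g) = £83,000.00 × 1.031 = £85,573.0000
Growing perpetuity: P = D₁ / (r − g) = £85,573.0000 / (0.087 − 0.031) = £1,528,089.29

£1528089.29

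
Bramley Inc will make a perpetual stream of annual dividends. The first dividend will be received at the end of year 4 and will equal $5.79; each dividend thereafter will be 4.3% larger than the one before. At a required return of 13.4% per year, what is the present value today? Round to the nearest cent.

Value at end of year 3: C₁ / (r − g) = $5.79 / (0.134 − 0.043) = $63.6264
Discount to today: PV = $63.6264 / (1 + 0.134)^3 = $63.6264 / 1.458274 = $43.63

$43.63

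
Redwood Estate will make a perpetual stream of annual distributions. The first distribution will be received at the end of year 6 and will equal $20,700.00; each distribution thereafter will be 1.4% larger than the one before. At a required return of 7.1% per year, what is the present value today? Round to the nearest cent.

Value at end of year 5: C₁ / (r − g) = $20,700.00 / (0.071 − 0.014) = $363,157.8947
Discount to today: PV = $363,157.8947 / (1 + 0.071)^5 = $363,157.8947 / 1.409118 = $257,720.01

$257720.01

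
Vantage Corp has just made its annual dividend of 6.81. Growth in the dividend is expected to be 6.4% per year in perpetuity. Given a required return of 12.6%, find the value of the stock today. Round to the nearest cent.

116.87

D₁ = D₀ × (1 + g) = 6.81 × 1.064 = 7.2458
Growing perpetuity: P = D₁ / (r − g) = 7.2458 / (0.126 − 0.064) = 116.87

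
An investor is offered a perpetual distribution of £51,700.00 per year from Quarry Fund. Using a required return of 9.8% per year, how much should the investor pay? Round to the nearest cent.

£527551.02

Level perpetuity: PV = C / r = £51,700.00 / 0.098 = £527,551.02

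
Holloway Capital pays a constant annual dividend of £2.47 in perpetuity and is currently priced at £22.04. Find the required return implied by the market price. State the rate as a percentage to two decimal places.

P = C/r ⇒ r = C/P = £2.47/£22.04 = 0.112069

11.21%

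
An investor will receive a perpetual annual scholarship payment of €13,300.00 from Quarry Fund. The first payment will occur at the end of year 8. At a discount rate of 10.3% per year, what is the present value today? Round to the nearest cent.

€65010.85

Value at end of year 7: C / r = €13,300.00 / 0.103 = €129,126.2136
Discount to today: PV = €129,126.2136 / (1 + 0.103)^7 = €129,126.2136 / 1.986226 = €65,010.85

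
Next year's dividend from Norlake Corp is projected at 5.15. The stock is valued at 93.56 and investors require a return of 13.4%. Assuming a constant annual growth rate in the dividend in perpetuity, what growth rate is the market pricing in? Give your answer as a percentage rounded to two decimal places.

P = D₁/(r−g) ⇒ g = r − D₁/P = 0.134 − 5.15/93.56 = 0.078955

7.90%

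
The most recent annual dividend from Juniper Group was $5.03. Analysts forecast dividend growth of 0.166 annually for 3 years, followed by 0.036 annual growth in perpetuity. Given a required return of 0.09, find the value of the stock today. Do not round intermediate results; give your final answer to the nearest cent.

$135.42

D_1 = 5.86498
D_2 = 6.83857
D_3 = 7.97377
Terminal value at year 3: TV = D_3×(1+g_2)/(r−g_2) = 8.26082/0.054 = 152.97823
P_0 = D_1/(1+r)^1 + D_2/(1+r)^2 + D_3/(1+r)^3 + TV/(1+r)^3
    = 5.38072 + 5.75588 + 6.15721 + 118.12726 = 135.42107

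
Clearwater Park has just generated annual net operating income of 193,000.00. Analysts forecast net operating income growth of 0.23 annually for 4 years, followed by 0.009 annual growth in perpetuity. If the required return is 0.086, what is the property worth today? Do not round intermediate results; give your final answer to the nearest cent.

5225740.20

D_1 = 237390.00000
D_2 = 291989.70000
D_3 = 359147.33100
D_4 = 441751.21713
Terminal value at year 4: TV = D_4×(1+g_2)/(r−g_2) = 445726.97808/0.077 = 5788662.05304
P_0 = D_1/(1+r)^1 + D_2/(1+r)^2 + D_3/(1+r)^3 + D_4/(1+r)^4 + TV/(1+r)^4
    = 218591.16022 + 247575.62345 + 280403.33043 + 317583.88253 + 4161586.20099 = 5225740.19763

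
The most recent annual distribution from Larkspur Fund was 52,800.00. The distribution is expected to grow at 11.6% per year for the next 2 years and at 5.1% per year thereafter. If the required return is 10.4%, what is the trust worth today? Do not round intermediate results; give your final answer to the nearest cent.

1177247.25

D_1 = 58924.80000
D_2 = 65760.07680
Terminal value at year 2: TV = D_2×(1+g_2)/(r−g_2) = 69113.84072/0.053 = 1304034.73051
P_0 = D_1/(1+r)^1 + D_2/(1+r)^2 + TV/(1+r)^2
    = 53373.91304 + 53954.06427 + 1069919.27453 = 1177247.25185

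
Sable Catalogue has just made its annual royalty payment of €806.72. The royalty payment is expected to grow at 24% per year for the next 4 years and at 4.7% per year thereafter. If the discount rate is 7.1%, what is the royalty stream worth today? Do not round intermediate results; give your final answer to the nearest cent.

D_1 = 1000.33280
D_2 = 1240.41267
D_3 = 1538.11171
D_4 = 1907.25852
Terminal value at year 4: TV = D_4×(1+g_2)/(r−g_2) = 1996.89968/0.024 = 83204.15313
P_0 = D_1/(1+r)^1 + D_2/(1+r)^2 + D_3/(1+r)^3 + D_4/(1+r)^4 + TV/(1+r)^4
    = 934.01755 + 1081.40221 + 1252.04364 + 1449.61169 + 63239.30979 = 67956.38488

€67956.38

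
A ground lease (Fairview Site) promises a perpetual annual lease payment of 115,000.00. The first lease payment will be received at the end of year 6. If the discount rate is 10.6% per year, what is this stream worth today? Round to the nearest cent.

655565.88

Value at end of year 5: C / r = 115,000.00 / 0.106 = 1,084,905.6604
Discount to today: PV = 1,084,905.6604 / (1 + 0.106)^5 = 1,084,905.6604 / 1.654915 = 655,565.88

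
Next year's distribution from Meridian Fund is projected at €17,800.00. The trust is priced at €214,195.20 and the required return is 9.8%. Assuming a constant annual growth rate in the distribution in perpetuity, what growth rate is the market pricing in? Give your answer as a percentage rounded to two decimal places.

P = D₁/(r−g) ⇒ g = r − D₁/P = 0.098 − €17,800.00/€214,195.20 = 0.014898

1.49%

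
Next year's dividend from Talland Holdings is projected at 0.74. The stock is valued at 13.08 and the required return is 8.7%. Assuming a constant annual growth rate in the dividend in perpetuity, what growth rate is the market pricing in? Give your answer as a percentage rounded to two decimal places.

P = D₁/(r−g) ⇒ g = r − D₁/P = 0.087 − 0.74/13.08 = 0.030425

3.04%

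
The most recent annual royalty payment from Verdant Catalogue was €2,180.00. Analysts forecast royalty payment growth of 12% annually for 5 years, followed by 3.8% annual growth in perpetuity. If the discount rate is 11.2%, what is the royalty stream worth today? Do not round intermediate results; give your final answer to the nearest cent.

D_1 = 2441.60000
D_2 = 2734.59200
D_3 = 3062.74304
D_4 = 3430.27220
D_5 = 3841.90487
Terminal value at year 5: TV = D_5×(1+g_2)/(r−g_2) = 3987.89725/0.074 = 53890.50344
P_0 = D_1/(1+r)^1 + D_2/(1+r)^2 + D_3/(1+r)^3 + D_4/(1+r)^4 + D_5/(1+r)^5 + TV/(1+r)^5
    = 2195.68345 + 2211.47974 + 2227.38966 + 2243.41405 + 2259.55372 + 31694.82108 = 42832.34170

€42832.34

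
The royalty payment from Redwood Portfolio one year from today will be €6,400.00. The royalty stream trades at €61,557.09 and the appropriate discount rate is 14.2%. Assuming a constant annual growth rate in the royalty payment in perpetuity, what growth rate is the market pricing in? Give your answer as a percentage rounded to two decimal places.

P = D₁/(r−g) ⇒ g = r − D₁/P = 0.142 − €6,400.00/€61,557.09 = 0.038031

3.80%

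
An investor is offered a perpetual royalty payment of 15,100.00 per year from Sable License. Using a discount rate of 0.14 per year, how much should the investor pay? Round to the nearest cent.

107857.14

Level perpetuity: PV = C / r = 15,100.00 / 0.14 = 107,857.14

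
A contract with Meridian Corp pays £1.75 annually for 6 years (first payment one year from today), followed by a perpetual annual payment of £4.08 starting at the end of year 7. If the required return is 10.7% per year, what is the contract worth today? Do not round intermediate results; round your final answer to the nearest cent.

PV of 6-year annuity: £1.75 × [1 − (1+0.107)^−6] / 0.107 = 7.46787
Perpetuity value at year 6: £4.08 / 0.107 = 38.13084
PV of perpetuity: 38.13084 / (1+0.107)^6 = 20.72004
Total PV = 7.46787 + 20.72004 = 28.18791

£28.19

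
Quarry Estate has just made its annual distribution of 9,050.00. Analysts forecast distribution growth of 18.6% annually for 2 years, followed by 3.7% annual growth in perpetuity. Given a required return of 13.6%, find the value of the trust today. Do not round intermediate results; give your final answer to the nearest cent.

122637.38

D_1 = 10733.30000
D_2 = 12729.69380
Terminal value at year 2: TV = D_2×(1+g_2)/(r−g_2) = 13200.69247/0.099 = 133340.32799
P_0 = D_1/(1+r)^1 + D_2/(1+r)^2 + TV/(1+r)^2
    = 9448.32746 + 9864.18695 + 103324.86733 = 122637.38174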